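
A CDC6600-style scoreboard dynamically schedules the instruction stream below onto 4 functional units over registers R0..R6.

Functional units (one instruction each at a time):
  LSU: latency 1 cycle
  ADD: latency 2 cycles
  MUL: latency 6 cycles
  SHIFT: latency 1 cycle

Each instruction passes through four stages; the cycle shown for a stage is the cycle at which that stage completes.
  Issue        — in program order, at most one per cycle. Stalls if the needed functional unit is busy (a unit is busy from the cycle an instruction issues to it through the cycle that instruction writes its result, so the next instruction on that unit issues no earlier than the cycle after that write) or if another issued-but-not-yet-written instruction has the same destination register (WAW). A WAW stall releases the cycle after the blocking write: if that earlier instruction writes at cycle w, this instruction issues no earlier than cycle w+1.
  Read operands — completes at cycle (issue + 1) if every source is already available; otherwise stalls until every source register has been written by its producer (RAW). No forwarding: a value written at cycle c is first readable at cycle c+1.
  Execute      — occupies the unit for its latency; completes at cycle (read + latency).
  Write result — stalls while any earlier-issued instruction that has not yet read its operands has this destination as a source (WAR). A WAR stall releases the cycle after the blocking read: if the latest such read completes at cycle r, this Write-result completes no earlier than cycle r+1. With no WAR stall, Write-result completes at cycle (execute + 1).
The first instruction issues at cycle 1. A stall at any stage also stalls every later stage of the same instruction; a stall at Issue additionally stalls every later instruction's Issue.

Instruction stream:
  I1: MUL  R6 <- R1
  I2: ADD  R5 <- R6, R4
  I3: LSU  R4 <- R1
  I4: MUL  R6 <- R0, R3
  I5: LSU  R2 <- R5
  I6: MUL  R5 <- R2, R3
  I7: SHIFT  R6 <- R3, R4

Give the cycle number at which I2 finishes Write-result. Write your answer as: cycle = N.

t=1  I1 dispatched to MUL
t=2  I1 operands ready, I2 dispatched to ADD
t=3  I3 dispatched to LSU
t=4  I3 operands ready
t=5  I3 complete
t=8  I1 complete
t=9  R6←I1
t=10  I2 operands ready, I4 dispatched to MUL
t=11  R4←I3, I4 operands ready
t=12  I2 complete, I5 dispatched to LSU
t=13  R5←I2
t=14  I5 operands ready
t=15  I5 complete
t=16  R2←I5
t=17  I4 complete
t=18  R6←I4
t=19  I6 dispatched to MUL
t=20  I6 operands ready, I7 dispatched to SHIFT
t=21  I7 operands ready
t=22  I7 complete
t=23  R6←I7
t=26  I6 complete
t=27  R5←I6

cycle = 13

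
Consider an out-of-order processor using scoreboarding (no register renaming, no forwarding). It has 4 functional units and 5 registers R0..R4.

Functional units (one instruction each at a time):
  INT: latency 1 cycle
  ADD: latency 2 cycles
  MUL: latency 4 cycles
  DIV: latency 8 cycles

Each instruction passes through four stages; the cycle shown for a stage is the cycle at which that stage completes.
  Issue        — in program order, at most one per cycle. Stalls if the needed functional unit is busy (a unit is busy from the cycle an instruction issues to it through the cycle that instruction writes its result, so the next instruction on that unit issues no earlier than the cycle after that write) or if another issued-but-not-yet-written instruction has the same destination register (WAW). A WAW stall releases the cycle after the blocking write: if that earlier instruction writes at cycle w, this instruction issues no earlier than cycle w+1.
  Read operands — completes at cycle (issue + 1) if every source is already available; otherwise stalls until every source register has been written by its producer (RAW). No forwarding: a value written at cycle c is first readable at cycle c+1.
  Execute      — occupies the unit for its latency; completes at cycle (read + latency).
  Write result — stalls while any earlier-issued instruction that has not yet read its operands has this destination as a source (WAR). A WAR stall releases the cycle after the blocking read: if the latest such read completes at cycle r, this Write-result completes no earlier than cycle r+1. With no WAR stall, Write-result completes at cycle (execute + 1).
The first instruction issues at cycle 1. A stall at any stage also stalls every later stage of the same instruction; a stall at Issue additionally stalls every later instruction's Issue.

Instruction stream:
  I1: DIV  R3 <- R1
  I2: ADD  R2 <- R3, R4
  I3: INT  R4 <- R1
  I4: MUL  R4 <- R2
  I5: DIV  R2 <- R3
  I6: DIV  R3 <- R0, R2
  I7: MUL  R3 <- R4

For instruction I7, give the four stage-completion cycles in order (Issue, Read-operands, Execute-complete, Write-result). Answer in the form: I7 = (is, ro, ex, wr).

I7 = (38, 39, 43, 44)

[I1] 1/2/10/11
[I2] 2/12/14/15  (RAW R3: wait I1 write@11)
[I3] 3/4/5/13  (WAR R4: wait I2 read@12)
[I4] 14/16/20/21  (WAW R4: wait I3 write@13; RAW R2: wait I2 write@15)
[I5] 16/17/25/26  (WAW R2: wait I2 write@15)
[I6] 27/28/36/37  (struct: DIV busy until I5 writes@26)
[I7] 38/39/43/44  (WAW R3: wait I6 write@37)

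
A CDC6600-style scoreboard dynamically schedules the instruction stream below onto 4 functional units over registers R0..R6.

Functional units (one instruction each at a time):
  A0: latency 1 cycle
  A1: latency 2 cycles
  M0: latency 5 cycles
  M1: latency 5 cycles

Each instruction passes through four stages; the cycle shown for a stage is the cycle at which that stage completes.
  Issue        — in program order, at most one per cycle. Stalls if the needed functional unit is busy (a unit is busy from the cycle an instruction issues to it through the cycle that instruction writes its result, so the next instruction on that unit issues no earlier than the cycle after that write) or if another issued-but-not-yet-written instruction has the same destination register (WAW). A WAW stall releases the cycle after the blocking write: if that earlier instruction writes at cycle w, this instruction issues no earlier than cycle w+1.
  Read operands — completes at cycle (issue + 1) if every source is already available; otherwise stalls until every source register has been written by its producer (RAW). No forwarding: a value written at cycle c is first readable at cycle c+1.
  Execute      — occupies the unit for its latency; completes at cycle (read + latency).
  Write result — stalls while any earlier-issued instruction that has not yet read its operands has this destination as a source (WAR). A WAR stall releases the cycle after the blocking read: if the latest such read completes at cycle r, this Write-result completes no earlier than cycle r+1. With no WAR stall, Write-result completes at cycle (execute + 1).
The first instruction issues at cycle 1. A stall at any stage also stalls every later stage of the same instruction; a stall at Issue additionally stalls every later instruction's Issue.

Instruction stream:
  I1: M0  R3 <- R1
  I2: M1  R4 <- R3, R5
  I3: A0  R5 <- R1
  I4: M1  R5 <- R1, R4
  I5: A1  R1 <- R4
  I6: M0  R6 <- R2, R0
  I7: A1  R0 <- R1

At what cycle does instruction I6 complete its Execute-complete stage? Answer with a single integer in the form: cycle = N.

c1: I1 dispatched to M0
c2: I1 operands ready · I2 dispatched to M1
c3: I3 dispatched to A0
c4: I3 operands ready
c5: I3 complete
c7: I1 complete
c8: R3←I1
c9: I2 operands ready
c10: R5←I3
c14: I2 complete
c15: R4←I2
c16: I4 dispatched to M1
c17: I4 operands ready · I5 dispatched to A1
c18: I5 operands ready · I6 dispatched to M0
c19: I6 operands ready
c20: I5 complete
c21: R1←I5
c22: I4 complete · I7 dispatched to A1
c23: R5←I4 · I7 operands ready
c24: I6 complete
c25: R6←I6 · I7 complete
c26: R0←I7

cycle = 24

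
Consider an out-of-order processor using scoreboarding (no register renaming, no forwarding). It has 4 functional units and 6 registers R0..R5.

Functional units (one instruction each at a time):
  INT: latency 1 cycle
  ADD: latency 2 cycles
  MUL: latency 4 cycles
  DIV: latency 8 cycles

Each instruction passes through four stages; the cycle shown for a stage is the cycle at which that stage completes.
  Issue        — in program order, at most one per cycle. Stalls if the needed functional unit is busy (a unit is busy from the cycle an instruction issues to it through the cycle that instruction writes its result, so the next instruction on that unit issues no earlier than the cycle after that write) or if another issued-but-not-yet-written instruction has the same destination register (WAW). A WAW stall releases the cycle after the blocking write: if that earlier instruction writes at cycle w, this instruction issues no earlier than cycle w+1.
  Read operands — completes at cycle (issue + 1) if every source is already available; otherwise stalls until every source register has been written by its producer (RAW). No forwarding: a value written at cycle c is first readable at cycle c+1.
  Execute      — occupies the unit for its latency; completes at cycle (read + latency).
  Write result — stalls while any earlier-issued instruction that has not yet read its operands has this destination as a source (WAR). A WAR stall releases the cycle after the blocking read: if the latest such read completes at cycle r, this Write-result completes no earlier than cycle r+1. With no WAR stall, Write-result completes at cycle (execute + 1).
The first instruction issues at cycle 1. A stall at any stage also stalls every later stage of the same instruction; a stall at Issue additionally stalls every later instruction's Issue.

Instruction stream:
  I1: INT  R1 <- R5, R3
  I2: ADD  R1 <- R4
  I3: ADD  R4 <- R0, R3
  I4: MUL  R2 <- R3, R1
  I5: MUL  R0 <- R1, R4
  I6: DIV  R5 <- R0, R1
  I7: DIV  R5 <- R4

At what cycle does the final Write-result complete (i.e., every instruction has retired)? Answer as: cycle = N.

cycle 1: issue I1 (INT)
cycle 2: I1 read-ops
cycle 3: I1 finished on INT
cycle 4: I1→R1
cycle 5: issue I2 (ADD)
cycle 6: I2 read-ops
cycle 8: I2 finished on ADD
cycle 9: I2→R1
cycle 10: issue I3 (ADD)
cycle 11: I3 read-ops; issue I4 (MUL)
cycle 12: I4 read-ops
cycle 13: I3 finished on ADD
cycle 14: I3→R4
cycle 16: I4 finished on MUL
cycle 17: I4→R2
cycle 18: issue I5 (MUL)
cycle 19: I5 read-ops; issue I6 (DIV)
cycle 23: I5 finished on MUL
cycle 24: I5→R0
cycle 25: I6 read-ops
cycle 33: I6 finished on DIV
cycle 34: I6→R5
cycle 35: issue I7 (DIV)
cycle 36: I7 read-ops
cycle 44: I7 finished on DIV
cycle 45: I7→R5

cycle = 45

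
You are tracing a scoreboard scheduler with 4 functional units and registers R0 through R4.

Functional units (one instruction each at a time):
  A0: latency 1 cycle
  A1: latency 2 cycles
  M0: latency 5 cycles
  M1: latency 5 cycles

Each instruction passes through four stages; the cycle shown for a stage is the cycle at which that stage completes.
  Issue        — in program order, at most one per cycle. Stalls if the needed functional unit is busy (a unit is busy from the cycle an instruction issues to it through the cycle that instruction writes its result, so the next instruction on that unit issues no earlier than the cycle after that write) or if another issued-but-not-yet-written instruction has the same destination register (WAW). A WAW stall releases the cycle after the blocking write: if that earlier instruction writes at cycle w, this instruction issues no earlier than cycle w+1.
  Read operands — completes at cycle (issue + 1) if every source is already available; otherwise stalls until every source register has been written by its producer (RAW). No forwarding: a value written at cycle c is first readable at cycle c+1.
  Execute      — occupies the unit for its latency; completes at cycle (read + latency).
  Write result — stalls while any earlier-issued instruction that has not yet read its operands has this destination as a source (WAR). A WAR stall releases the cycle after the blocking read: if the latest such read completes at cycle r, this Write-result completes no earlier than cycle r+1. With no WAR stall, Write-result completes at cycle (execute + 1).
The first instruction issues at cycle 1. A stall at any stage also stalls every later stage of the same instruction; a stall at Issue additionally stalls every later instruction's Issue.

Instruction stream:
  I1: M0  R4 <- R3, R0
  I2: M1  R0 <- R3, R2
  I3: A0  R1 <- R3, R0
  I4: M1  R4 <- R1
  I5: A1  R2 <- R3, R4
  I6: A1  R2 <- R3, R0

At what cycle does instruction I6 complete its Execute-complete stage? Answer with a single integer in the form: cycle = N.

  I1 | 1 | 2 | 7 | 8
  I2 | 2 | 3 | 8 | 9
  I3 | 3 | 10 | 11 | 12   RAW R0: wait I2 write@9
  I4 | 10 | 13 | 18 | 19   struct: M1 busy until I2 writes@9 · RAW R1: wait I3 write@12
  I5 | 11 | 20 | 22 | 23   RAW R4: wait I4 write@19
  I6 | 24 | 25 | 27 | 28   struct: A1 busy until I5 writes@23

cycle = 27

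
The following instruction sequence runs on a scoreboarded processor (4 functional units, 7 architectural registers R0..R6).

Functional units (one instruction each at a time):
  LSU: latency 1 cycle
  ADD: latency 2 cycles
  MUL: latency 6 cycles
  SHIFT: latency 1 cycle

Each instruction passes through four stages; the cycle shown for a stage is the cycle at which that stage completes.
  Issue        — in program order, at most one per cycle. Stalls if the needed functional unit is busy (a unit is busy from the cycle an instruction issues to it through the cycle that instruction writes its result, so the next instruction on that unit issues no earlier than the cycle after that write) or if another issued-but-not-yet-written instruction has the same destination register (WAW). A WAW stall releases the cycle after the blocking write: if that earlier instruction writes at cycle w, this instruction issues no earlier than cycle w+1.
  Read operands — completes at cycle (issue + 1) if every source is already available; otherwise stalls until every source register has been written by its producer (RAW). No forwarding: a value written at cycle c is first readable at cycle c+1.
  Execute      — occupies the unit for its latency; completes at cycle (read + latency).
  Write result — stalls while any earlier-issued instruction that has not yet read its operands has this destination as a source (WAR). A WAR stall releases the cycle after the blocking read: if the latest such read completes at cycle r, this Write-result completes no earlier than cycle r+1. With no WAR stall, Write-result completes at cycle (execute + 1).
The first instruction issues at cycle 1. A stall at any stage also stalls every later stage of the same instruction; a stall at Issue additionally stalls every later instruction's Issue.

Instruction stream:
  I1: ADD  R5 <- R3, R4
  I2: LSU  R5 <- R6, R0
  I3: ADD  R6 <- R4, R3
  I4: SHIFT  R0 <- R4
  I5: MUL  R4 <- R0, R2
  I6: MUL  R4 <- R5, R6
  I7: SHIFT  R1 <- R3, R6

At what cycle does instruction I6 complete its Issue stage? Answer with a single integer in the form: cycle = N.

t=1  issue I1 (ADD)
t=2  I1 read-ops
t=4  I1 finished on ADD
t=5  I1→R5
t=6  issue I2 (LSU)
t=7  I2 read-ops · issue I3 (ADD)
t=8  I2 finished on LSU · I3 read-ops · issue I4 (SHIFT)
t=9  I2→R5 · I4 read-ops · issue I5 (MUL)
t=10  I3 finished on ADD · I4 finished on SHIFT
t=11  I3→R6 · I4→R0
t=12  I5 read-ops
t=18  I5 finished on MUL
t=19  I5→R4
t=20  issue I6 (MUL)
t=21  I6 read-ops · issue I7 (SHIFT)
t=22  I7 read-ops
t=23  I7 finished on SHIFT
t=24  I7→R1
t=27  I6 finished on MUL
t=28  I6→R4

cycle = 20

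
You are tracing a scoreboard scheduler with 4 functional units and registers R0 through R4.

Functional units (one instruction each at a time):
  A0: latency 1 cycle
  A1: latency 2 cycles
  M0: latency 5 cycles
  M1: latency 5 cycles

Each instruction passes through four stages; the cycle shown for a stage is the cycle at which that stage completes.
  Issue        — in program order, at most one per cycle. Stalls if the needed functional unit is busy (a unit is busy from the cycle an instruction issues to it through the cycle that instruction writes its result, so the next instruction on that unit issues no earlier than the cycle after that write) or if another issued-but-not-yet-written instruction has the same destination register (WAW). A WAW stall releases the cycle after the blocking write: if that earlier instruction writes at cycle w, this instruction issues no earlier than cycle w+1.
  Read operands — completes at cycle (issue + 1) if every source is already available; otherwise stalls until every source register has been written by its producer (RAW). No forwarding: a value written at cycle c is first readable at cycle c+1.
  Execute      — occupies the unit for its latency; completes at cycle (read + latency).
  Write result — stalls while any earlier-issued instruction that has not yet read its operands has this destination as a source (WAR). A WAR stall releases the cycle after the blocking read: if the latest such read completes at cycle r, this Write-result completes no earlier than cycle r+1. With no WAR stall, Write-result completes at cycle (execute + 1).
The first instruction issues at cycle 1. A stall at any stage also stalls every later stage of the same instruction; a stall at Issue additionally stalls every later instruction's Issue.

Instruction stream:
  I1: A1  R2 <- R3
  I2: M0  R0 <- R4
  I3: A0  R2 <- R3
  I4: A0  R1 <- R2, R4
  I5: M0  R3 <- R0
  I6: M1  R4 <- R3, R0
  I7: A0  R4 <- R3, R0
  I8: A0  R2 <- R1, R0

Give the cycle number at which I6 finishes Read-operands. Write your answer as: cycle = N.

c1: I1→A1
c2: I1 RO | I2→M0
c3: I2 RO
c4: I1 EX
c5: I1 WR R2
c6: I3→A0
c7: I3 RO
c8: I2 EX | I3 EX
c9: I2 WR R0 | I3 WR R2
c10: I4→A0
c11: I4 RO | I5→M0
c12: I4 EX | I5 RO | I6→M1
c13: I4 WR R1
c17: I5 EX
c18: I5 WR R3
c19: I6 RO
c24: I6 EX
c25: I6 WR R4
c26: I7→A0
c27: I7 RO
c28: I7 EX
c29: I7 WR R4
c30: I8→A0
c31: I8 RO
c32: I8 EX
c33: I8 WR R2

cycle = 19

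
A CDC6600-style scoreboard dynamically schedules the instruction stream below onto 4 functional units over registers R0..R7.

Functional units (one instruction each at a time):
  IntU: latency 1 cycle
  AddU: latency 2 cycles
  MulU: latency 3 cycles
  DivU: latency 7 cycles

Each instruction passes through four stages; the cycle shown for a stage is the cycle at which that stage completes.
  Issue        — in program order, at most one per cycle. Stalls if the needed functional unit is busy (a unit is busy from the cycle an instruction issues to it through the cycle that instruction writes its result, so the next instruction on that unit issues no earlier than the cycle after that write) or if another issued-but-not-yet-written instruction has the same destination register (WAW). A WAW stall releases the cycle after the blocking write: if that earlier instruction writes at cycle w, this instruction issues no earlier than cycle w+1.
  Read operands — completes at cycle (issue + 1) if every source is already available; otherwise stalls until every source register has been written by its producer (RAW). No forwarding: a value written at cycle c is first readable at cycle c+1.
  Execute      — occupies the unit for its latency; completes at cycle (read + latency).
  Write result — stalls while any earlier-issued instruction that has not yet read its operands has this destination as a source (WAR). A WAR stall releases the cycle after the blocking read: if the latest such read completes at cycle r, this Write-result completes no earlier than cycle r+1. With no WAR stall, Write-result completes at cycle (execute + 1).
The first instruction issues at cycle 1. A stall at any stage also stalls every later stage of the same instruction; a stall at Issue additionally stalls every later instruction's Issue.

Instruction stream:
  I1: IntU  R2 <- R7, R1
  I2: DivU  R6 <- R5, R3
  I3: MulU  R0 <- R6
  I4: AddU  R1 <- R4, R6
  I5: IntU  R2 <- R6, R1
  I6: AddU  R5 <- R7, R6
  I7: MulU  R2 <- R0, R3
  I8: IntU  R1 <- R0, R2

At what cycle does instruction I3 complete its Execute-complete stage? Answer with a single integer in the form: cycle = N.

[1] issue I1 (IntU)
[2] I1 read-ops · issue I2 (DivU)
[3] I1 finished on IntU · I2 read-ops · issue I3 (MulU)
[4] I1→R2 · issue I4 (AddU)
[5] issue I5 (IntU)
[10] I2 finished on DivU
[11] I2→R6
[12] I3 read-ops · I4 read-ops
[14] I4 finished on AddU
[15] I3 finished on MulU · I4→R1
[16] I3→R0 · I5 read-ops · issue I6 (AddU)
[17] I5 finished on IntU · I6 read-ops
[18] I5→R2
[19] I6 finished on AddU · issue I7 (MulU)
[20] I6→R5 · I7 read-ops · issue I8 (IntU)
[23] I7 finished on MulU
[24] I7→R2
[25] I8 read-ops
[26] I8 finished on IntU
[27] I8→R1

cycle = 15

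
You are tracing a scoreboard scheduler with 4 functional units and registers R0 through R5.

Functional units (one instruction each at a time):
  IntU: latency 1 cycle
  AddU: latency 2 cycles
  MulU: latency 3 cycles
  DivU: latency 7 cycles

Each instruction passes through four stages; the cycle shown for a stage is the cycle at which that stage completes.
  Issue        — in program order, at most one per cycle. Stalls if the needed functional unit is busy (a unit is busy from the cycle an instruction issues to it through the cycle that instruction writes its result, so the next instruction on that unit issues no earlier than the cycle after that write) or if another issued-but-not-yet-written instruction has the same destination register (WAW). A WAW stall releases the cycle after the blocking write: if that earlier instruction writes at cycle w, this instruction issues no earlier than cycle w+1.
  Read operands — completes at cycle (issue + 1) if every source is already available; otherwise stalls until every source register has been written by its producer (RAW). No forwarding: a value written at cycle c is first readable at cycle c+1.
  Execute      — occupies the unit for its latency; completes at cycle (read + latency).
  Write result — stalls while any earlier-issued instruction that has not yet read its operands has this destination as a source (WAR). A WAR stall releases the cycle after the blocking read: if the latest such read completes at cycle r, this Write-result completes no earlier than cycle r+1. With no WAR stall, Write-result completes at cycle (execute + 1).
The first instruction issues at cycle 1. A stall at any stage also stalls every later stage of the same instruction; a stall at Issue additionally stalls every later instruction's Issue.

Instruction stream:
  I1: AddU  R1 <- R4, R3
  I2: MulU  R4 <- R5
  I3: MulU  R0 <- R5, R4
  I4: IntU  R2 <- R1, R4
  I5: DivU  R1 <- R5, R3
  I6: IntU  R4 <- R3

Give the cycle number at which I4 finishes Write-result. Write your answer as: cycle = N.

I1  is:1  ro:2  ex:4  wr:5
I2  is:2  ro:3  ex:6  wr:7
I3  is:8  ro:9  ex:12  wr:13  — struct: MulU busy until I2 writes@7
I4  is:9  ro:10  ex:11  wr:12
I5  is:10  ro:11  ex:18  wr:19
I6  is:13  ro:14  ex:15  wr:16  — struct: IntU busy until I4 writes@12

cycle = 12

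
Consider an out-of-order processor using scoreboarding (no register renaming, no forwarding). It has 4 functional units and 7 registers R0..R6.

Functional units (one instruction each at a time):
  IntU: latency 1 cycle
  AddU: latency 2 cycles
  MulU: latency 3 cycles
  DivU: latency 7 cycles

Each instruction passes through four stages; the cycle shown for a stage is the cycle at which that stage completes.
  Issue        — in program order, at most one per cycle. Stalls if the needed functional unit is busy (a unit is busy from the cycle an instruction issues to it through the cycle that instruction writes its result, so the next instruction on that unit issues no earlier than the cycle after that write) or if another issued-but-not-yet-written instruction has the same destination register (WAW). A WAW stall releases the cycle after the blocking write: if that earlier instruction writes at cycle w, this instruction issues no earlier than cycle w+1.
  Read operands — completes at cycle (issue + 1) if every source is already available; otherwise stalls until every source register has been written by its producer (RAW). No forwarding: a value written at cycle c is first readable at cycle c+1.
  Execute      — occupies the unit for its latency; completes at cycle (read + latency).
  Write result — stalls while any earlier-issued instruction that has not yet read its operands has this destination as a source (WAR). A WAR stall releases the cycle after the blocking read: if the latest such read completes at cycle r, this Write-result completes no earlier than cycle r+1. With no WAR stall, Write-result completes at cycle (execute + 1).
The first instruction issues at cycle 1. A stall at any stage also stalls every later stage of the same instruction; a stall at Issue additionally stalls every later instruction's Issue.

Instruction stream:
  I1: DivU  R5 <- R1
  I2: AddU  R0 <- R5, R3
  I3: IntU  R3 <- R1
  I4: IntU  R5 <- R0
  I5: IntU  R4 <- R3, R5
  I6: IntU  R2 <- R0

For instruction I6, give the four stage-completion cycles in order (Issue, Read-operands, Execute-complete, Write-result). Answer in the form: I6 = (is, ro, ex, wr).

1) issue 1, read 2, done 9, write 10
2) issue 2, read 11, done 13, write 14  <RAW R5: wait I1 write@10>
3) issue 3, read 4, done 5, write 12  <WAR R3: wait I2 read@11>
4) issue 13, read 15, done 16, write 17  <struct: IntU busy until I3 writes@12 / RAW R0: wait I2 write@14>
5) issue 18, read 19, done 20, write 21  <struct: IntU busy until I4 writes@17>
6) issue 22, read 23, done 24, write 25  <struct: IntU busy until I5 writes@21>

I6 = (22, 23, 24, 25)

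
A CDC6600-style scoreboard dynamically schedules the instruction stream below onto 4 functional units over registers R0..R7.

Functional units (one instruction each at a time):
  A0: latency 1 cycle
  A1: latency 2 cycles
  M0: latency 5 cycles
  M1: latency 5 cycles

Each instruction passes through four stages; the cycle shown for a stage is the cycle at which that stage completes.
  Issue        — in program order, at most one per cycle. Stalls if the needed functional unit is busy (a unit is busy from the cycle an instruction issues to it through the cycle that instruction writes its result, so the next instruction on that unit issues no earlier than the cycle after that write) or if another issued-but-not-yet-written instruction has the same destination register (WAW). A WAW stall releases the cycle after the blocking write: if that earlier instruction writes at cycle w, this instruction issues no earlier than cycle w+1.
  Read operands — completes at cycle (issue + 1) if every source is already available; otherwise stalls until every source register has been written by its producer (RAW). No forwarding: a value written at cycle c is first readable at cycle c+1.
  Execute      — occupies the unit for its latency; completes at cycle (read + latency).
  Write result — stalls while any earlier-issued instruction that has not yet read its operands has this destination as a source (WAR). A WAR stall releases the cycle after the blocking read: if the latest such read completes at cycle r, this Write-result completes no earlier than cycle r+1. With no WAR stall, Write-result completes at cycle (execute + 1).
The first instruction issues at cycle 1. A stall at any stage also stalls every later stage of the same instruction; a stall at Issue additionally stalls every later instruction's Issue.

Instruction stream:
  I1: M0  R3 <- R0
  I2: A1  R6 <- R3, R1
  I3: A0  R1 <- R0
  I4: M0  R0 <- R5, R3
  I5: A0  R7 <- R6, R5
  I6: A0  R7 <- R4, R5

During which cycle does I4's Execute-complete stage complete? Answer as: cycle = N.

cycle = 15

I1  is:1  ro:2  ex:7  wr:8
I2  is:2  ro:9  ex:11  wr:12  — RAW R3: wait I1 write@8
I3  is:3  ro:4  ex:5  wr:10  — WAR R1: wait I2 read@9
I4  is:9  ro:10  ex:15  wr:16  — struct: M0 busy until I1 writes@8
I5  is:11  ro:13  ex:14  wr:15  — struct: A0 busy until I3 writes@10, RAW R6: wait I2 write@12
I6  is:16  ro:17  ex:18  wr:19  — struct: A0 busy until I5 writes@15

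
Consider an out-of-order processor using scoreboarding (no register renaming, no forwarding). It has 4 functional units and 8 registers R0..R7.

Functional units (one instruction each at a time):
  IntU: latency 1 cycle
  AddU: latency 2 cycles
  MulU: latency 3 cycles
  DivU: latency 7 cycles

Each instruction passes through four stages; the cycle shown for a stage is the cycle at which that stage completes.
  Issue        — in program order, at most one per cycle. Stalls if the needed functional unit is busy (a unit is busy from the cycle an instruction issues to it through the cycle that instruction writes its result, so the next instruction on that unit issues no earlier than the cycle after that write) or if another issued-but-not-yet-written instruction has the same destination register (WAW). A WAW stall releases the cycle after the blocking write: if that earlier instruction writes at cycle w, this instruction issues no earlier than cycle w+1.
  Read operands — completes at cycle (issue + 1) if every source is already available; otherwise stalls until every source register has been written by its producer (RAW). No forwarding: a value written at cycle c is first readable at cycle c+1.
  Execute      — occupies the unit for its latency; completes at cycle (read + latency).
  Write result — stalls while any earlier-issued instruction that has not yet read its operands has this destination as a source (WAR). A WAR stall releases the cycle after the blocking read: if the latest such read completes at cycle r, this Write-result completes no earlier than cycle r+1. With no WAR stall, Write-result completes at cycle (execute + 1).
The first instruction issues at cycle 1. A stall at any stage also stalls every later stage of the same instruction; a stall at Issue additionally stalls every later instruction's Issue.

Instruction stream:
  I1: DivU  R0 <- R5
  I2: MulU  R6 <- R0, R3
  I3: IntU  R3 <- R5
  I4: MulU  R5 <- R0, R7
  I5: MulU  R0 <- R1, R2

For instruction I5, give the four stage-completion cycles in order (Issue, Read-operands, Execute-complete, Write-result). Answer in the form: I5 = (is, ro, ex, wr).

I5 = (22, 23, 26, 27)

I1: IS=1 RO=2 EX=9 WR=10
I2: IS=2 RO=11 EX=14 WR=15  [RAW R0: wait I1 write@10]
I3: IS=3 RO=4 EX=5 WR=12  [WAR R3: wait I2 read@11]
I4: IS=16 RO=17 EX=20 WR=21  [struct: MulU busy until I2 writes@15]
I5: IS=22 RO=23 EX=26 WR=27  [struct: MulU busy until I4 writes@21]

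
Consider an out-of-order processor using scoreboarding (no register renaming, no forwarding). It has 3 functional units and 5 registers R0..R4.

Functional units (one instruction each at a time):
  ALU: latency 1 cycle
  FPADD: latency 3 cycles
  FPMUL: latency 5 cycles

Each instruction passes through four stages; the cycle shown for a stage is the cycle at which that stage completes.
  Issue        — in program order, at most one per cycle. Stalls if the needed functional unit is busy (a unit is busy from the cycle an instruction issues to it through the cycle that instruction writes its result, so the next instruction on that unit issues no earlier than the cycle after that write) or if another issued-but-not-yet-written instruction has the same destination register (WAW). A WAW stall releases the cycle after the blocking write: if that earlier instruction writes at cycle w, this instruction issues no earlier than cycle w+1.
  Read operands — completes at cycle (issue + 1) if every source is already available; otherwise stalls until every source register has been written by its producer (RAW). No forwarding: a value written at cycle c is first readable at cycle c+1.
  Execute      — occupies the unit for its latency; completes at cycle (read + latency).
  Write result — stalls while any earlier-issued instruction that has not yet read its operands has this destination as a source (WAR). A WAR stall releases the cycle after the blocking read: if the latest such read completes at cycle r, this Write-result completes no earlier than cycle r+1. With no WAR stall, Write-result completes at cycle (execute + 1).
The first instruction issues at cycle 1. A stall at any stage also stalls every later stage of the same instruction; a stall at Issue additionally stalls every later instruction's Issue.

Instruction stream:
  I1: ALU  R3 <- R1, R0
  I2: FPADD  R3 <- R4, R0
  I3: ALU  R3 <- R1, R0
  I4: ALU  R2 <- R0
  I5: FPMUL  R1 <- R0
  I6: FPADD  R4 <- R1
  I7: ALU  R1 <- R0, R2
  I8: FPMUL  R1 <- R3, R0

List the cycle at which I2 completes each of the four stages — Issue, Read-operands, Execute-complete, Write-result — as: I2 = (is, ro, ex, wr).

cycle 1: issue I1 (ALU)
cycle 2: I1 read-ops
cycle 3: I1 finished on ALU
cycle 4: I1→R3
cycle 5: issue I2 (FPADD)
cycle 6: I2 read-ops
cycle 9: I2 finished on FPADD
cycle 10: I2→R3
cycle 11: issue I3 (ALU)
cycle 12: I3 read-ops
cycle 13: I3 finished on ALU
cycle 14: I3→R3
cycle 15: issue I4 (ALU)
cycle 16: I4 read-ops; issue I5 (FPMUL)
cycle 17: I4 finished on ALU; I5 read-ops; issue I6 (FPADD)
cycle 18: I4→R2
cycle 22: I5 finished on FPMUL
cycle 23: I5→R1
cycle 24: I6 read-ops; issue I7 (ALU)
cycle 25: I7 read-ops
cycle 26: I7 finished on ALU
cycle 27: I6 finished on FPADD; I7→R1
cycle 28: I6→R4; issue I8 (FPMUL)
cycle 29: I8 read-ops
cycle 34: I8 finished on FPMUL
cycle 35: I8→R1

I2 = (5, 6, 9, 10)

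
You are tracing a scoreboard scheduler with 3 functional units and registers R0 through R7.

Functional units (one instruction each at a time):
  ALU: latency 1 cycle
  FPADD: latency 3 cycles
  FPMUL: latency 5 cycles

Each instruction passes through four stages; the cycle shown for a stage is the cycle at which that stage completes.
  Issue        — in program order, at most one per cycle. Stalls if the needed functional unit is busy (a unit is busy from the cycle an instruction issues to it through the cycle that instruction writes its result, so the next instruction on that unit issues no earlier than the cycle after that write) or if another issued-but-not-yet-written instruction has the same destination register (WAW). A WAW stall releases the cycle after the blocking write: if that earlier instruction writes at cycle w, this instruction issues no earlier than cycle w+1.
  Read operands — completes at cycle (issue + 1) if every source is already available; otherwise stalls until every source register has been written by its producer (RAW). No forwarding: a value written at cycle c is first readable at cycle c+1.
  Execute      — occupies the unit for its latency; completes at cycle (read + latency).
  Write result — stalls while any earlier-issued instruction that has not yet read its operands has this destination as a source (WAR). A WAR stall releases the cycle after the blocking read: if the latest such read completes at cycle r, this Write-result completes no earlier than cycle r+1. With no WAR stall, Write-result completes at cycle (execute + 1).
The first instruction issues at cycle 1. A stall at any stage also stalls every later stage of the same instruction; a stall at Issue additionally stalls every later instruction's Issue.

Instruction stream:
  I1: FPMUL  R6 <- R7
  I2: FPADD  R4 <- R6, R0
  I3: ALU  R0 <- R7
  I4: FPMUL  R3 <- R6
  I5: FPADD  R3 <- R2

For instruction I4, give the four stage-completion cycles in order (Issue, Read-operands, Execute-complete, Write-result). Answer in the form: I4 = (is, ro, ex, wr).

I1  is:1  ro:2  ex:7  wr:8
I2  is:2  ro:9  ex:12  wr:13  — RAW R6: wait I1 write@8
I3  is:3  ro:4  ex:5  wr:10  — WAR R0: wait I2 read@9
I4  is:9  ro:10  ex:15  wr:16  — struct: FPMUL busy until I1 writes@8
I5  is:17  ro:18  ex:21  wr:22  — WAW R3: wait I4 write@16

I4 = (9, 10, 15, 16)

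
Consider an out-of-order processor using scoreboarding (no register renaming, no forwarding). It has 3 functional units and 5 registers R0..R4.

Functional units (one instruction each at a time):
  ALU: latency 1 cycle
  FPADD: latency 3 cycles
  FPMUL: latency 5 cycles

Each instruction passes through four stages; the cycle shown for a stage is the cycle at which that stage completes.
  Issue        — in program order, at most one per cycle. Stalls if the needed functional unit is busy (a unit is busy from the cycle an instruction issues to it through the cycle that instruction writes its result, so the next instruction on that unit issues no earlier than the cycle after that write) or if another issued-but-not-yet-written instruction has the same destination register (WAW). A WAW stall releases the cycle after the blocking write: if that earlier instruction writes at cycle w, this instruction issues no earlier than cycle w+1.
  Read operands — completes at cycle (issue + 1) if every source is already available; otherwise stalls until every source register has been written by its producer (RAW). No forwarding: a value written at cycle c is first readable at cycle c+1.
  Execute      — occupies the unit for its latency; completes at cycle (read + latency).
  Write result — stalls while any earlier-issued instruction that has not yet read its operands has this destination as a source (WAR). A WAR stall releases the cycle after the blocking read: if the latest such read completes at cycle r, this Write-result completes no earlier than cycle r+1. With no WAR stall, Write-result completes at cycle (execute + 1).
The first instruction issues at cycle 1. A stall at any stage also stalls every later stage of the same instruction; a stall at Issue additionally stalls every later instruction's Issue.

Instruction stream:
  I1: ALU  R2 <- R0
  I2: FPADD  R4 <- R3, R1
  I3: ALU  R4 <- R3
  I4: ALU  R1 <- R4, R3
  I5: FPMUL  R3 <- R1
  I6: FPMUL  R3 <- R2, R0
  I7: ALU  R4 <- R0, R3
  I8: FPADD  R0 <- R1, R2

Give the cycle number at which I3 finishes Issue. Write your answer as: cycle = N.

cycle = 8

t=1  I1 issues→ALU
t=2  I1 reads, I2 issues→FPADD
t=3  I1 exec-done, I2 reads
t=4  I1 writes R2
t=6  I2 exec-done
t=7  I2 writes R4
t=8  I3 issues→ALU
t=9  I3 reads
t=10  I3 exec-done
t=11  I3 writes R4
t=12  I4 issues→ALU
t=13  I4 reads, I5 issues→FPMUL
t=14  I4 exec-done
t=15  I4 writes R1
t=16  I5 reads
t=21  I5 exec-done
t=22  I5 writes R3
t=23  I6 issues→FPMUL
t=24  I6 reads, I7 issues→ALU
t=25  I8 issues→FPADD
t=26  I8 reads
t=29  I6 exec-done, I8 exec-done
t=30  I6 writes R3
t=31  I7 reads
t=32  I7 exec-done, I8 writes R0
t=33  I7 writes R4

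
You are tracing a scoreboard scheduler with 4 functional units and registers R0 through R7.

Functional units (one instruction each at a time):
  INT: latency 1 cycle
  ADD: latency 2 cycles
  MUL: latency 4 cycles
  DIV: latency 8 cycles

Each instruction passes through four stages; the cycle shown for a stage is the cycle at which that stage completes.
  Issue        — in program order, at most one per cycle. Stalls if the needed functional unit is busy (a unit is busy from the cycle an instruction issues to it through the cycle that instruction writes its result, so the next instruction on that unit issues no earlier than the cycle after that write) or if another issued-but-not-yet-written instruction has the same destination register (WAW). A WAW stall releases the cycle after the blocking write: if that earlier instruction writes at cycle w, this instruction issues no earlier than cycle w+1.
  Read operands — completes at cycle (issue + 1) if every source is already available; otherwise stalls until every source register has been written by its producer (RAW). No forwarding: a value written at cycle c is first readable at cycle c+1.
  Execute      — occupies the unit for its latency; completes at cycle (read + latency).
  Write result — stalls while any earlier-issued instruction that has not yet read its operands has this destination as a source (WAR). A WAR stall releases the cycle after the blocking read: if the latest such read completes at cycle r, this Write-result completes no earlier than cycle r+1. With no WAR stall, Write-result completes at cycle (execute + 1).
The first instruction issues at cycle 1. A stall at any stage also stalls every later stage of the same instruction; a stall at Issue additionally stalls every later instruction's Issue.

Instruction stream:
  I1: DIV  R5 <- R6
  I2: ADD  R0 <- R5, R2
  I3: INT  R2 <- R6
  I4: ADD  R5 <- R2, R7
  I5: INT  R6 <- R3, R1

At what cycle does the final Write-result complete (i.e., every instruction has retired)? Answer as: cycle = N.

cycle = 20

[1] I1→DIV
[2] I1 RO | I2→ADD
[3] I3→INT
[4] I3 RO
[5] I3 EX
[10] I1 EX
[11] I1 WR R5
[12] I2 RO
[13] I3 WR R2
[14] I2 EX
[15] I2 WR R0
[16] I4→ADD
[17] I4 RO | I5→INT
[18] I5 RO
[19] I4 EX | I5 EX
[20] I4 WR R5 | I5 WR R6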